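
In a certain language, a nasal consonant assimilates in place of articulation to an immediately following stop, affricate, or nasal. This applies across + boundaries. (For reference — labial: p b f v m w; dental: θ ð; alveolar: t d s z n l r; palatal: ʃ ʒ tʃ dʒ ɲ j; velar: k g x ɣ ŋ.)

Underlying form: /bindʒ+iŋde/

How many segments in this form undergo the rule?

/n/ before /dʒ/ (palatal) → [ɲ]
/ŋ/ before /d/ (alveolar) → [n]
2 segments change.

2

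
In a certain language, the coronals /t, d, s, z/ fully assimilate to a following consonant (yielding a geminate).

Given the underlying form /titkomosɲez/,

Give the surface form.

[tikkomoɲɲez]

/t/ before /k/ → [k] (total assimilation)
/s/ before /ɲ/ → [ɲ] (total assimilation)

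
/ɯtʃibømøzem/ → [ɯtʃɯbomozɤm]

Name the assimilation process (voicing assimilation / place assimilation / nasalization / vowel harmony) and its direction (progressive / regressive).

/i/→[ɯ] /ø/→[o] /ø/→[o] /e/→[ɤ].
Vowels agree with the first vowel, so the harmony is progressive.

vowel harmony, progressive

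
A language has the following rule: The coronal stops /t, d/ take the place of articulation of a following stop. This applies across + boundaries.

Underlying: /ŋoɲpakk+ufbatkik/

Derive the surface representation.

[ŋoɲpakk+ufbakkik]

/t/ before /k/ (velar) → [k]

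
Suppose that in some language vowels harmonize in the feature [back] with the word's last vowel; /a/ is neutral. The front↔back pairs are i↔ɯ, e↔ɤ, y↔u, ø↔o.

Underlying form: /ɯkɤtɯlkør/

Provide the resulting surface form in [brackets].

[iketilkør]

/ɯ/ harmonizes with /ø/ ([-back]) → [i]
/ɤ/ harmonizes with /ø/ ([-back]) → [e]
/ɯ/ harmonizes with /ø/ ([-back]) → [i]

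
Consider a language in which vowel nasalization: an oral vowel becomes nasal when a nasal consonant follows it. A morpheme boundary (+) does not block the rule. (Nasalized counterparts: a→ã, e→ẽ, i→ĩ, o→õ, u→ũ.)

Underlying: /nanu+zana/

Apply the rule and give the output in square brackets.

[nãnu+zãna]

/a/ before nasal /n/ → [ã]
/a/ before nasal /n/ → [ã]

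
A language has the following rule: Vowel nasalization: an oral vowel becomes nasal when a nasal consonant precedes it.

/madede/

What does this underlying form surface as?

/a/ after nasal /m/ → [ã]

[mãdede]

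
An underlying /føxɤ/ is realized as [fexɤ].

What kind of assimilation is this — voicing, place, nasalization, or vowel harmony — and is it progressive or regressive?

/ø/→[e].
Vowels agree with the last vowel, so the harmony is regressive.

vowel harmony, regressive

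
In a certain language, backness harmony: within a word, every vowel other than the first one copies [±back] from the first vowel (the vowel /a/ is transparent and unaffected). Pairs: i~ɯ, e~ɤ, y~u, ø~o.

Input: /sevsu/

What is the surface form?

/u/ harmonizes with /e/ ([-back]) → [y]

[sevsy]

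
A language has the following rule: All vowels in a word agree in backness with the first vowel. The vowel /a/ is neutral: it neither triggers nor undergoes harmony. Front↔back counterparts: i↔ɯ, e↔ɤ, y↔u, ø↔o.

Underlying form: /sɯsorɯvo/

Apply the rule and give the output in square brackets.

no segment meets the rule's conditions; no change.

[sɯsorɯvo]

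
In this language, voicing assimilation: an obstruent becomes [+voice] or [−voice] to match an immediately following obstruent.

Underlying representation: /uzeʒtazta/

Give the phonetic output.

/ʒ/ before /t/ (voiceless) → [ʃ]
/z/ before /t/ (voiceless) → [s]

[uzeʃtasta]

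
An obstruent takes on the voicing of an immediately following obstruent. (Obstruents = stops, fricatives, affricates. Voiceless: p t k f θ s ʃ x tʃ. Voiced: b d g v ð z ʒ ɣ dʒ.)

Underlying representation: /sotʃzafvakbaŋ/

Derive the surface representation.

/tʃ/ before /z/ (voiced) → [dʒ]
/f/ before /v/ (voiced) → [v]
/k/ before /b/ (voiced) → [g]

[sodʒzavvagbaŋ]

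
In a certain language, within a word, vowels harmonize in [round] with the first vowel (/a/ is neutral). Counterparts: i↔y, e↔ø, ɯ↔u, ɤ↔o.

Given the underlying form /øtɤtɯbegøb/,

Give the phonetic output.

/ɤ/ harmonizes with /ø/ ([+round]) → [o]
/ɯ/ harmonizes with /ø/ ([+round]) → [u]
/e/ harmonizes with /ø/ ([+round]) → [ø]

[øtotubøgøb]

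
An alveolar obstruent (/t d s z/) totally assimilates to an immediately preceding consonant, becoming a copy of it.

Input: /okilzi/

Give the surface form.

[okilli]

/z/ after /l/ → [l] (total assimilation)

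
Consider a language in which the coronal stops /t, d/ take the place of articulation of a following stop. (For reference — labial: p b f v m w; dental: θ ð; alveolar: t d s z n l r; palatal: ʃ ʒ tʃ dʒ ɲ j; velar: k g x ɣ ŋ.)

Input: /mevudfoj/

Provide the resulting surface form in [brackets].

[mevudfoj]

no segment meets the rule's conditions; no change.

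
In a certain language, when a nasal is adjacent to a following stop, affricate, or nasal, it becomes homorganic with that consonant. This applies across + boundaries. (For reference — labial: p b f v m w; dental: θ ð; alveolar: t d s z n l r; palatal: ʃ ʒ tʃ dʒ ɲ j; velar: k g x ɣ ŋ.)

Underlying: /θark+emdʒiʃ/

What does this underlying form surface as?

/m/ before /dʒ/ (palatal) → [ɲ]

[θark+eɲdʒiʃ]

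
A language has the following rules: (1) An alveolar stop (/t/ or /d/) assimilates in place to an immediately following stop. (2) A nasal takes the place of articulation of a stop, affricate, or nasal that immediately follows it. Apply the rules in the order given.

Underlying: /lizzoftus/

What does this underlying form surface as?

Rule 1: no segment meets the rule's conditions; no change.
After rule 1: lizzoftus
Rule 2: no segment meets the rule's conditions; no change.

[lizzoftus]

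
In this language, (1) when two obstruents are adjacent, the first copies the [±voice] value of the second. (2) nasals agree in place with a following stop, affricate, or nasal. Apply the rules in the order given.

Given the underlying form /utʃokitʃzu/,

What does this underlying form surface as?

[utʃokidʒzu]

Rule 1: /tʃ/ before /z/ (voiced) → [dʒ]
After rule 1: utʃokidʒzu
Rule 2: no segment meets the rule's conditions; no change.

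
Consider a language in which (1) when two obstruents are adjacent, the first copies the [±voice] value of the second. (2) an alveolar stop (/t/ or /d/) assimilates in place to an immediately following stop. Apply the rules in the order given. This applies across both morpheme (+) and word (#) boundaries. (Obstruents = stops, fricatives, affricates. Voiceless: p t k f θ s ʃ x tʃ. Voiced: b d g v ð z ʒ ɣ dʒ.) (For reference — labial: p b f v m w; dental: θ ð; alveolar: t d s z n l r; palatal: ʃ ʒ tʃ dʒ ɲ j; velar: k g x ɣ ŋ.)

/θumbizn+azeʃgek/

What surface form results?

Rule 1: /ʃ/ before /g/ (voiced) → [ʒ]
After rule 1: θumbizn+azeʒgek
Rule 2: no segment meets the rule's conditions; no change.

[θumbizn+azeʒgek]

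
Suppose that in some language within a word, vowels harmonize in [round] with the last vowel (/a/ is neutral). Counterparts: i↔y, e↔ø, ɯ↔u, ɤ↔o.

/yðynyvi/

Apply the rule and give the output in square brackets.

[iðinivi]

/y/ harmonizes with /i/ ([-round]) → [i]
/y/ harmonizes with /i/ ([-round]) → [i]
/y/ harmonizes with /i/ ([-round]) → [i]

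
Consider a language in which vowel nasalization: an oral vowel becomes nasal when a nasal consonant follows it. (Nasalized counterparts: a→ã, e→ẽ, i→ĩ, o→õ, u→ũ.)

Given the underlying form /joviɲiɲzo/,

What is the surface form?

/i/ before nasal /ɲ/ → [ĩ]
/i/ before nasal /ɲ/ → [ĩ]

[jovĩɲĩɲzo]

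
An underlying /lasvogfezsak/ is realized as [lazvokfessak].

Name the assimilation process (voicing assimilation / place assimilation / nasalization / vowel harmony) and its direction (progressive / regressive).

voicing assimilation, regressive

/s/→[z] /g/→[k] /z/→[s].
Each target copies a feature from the following segment, so the direction is regressive.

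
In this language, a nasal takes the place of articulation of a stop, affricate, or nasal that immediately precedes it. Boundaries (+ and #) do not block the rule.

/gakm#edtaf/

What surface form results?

[gakŋ#edtaf]

/m/ after /k/ (velar) → [ŋ]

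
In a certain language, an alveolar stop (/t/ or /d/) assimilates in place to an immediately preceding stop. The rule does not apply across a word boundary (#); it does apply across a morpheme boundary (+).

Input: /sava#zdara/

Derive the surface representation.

[sava#zdara]

no segment meets the rule's conditions; no change.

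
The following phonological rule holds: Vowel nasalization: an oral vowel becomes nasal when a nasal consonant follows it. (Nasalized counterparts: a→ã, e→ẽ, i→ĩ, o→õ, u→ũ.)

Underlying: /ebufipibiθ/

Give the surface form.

[ebufipibiθ]

no segment meets the rule's conditions; no change.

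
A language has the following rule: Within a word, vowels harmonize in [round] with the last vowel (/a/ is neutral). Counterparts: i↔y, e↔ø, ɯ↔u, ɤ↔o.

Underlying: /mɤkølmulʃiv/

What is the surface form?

[mɤkelmɯlʃiv]

/ø/ harmonizes with /i/ ([-round]) → [e]
/u/ harmonizes with /i/ ([-round]) → [ɯ]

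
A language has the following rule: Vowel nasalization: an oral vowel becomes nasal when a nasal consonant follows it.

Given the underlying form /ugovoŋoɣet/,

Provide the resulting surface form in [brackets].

/o/ before nasal /ŋ/ → [õ]

[ugovõŋoɣet]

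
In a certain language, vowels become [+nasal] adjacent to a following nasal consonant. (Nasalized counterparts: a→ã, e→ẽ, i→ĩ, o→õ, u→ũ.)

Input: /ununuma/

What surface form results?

[ũnũnũma]

/u/ before nasal /n/ → [ũ]
/u/ before nasal /n/ → [ũ]
/u/ before nasal /m/ → [ũ]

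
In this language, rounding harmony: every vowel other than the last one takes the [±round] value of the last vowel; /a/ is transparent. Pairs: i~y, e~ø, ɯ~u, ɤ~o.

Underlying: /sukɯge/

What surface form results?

/u/ harmonizes with /e/ ([-round]) → [ɯ]

[sɯkɯge]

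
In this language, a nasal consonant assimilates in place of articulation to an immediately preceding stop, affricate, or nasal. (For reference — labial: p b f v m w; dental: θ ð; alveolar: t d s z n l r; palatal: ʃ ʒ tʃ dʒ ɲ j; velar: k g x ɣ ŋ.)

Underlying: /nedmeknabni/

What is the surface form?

/m/ after /d/ (alveolar) → [n]
/n/ after /k/ (velar) → [ŋ]
/n/ after /b/ (labial) → [m]

[nednekŋabmi]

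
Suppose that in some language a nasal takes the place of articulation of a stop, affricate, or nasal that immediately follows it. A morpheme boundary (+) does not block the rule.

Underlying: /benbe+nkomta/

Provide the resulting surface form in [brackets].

/n/ before /b/ (labial) → [m]
/n/ before /k/ (velar) → [ŋ]
/m/ before /t/ (alveolar) → [n]

[bembe+ŋkonta]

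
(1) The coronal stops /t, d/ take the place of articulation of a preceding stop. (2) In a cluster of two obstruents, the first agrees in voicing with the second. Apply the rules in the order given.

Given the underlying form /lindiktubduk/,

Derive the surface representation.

Rule 1: /t/ after /k/ (velar) → [k]
Rule 1: /d/ after /b/ (labial) → [b]
After rule 1: lindikkubbuk
Rule 2: no segment meets the rule's conditions; no change.

[lindikkubbuk]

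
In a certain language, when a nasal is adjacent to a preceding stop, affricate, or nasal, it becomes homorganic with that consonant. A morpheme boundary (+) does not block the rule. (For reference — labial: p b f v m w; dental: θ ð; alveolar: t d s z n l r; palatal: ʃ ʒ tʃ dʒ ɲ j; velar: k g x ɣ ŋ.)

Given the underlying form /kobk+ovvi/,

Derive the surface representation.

[kobk+ovvi]

no segment meets the rule's conditions; no change.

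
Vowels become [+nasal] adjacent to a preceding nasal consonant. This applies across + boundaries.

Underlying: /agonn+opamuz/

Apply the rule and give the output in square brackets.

/o/ after nasal /n/ → [õ]
/u/ after nasal /m/ → [ũ]

[agonn+õpamũz]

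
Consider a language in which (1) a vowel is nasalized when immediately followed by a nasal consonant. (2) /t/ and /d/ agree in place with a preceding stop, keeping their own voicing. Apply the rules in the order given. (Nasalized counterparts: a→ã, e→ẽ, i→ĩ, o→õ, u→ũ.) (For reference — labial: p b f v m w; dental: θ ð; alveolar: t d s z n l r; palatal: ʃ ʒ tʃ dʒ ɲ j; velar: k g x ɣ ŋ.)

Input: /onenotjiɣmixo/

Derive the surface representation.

[õnẽnotjiɣmixo]

Rule 1: /o/ before nasal /n/ → [õ]
Rule 1: /e/ before nasal /n/ → [ẽ]
After rule 1: õnẽnotjiɣmixo
Rule 2: no segment meets the rule's conditions; no change.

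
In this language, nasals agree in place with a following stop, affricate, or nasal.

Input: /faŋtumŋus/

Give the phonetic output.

[fantuŋŋus]

/ŋ/ before /t/ (alveolar) → [n]
/m/ before /ŋ/ (velar) → [ŋ]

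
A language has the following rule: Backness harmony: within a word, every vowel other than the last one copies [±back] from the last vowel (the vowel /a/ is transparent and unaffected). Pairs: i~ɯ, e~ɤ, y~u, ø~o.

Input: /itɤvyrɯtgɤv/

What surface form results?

[ɯtɤvurɯtgɤv]

/i/ harmonizes with /ɤ/ ([+back]) → [ɯ]
/y/ harmonizes with /ɤ/ ([+back]) → [u]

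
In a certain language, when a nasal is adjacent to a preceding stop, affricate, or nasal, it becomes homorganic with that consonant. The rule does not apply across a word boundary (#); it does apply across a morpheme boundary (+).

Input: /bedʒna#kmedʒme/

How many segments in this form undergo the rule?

3

/n/ after /dʒ/ (palatal) → [ɲ]
/m/ after /k/ (velar) → [ŋ]
/m/ after /dʒ/ (palatal) → [ɲ]
3 segments change.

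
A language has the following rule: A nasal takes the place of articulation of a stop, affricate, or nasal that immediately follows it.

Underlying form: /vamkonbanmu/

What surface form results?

[vaŋkombammu]

/m/ before /k/ (velar) → [ŋ]
/n/ before /b/ (labial) → [m]
/n/ before /m/ (labial) → [m]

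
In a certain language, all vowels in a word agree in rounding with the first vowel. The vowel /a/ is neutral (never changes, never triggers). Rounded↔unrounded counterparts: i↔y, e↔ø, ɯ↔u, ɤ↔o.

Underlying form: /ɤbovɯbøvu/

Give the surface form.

[ɤbɤvɯbevɯ]

/o/ harmonizes with /ɤ/ ([-round]) → [ɤ]
/ø/ harmonizes with /ɤ/ ([-round]) → [e]
/u/ harmonizes with /ɤ/ ([-round]) → [ɯ]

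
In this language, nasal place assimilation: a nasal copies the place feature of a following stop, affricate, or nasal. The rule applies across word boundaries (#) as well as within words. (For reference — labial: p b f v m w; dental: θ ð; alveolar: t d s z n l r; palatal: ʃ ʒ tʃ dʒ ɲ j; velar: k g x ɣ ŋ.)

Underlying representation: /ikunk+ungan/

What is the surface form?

/n/ before /k/ (velar) → [ŋ]
/n/ before /g/ (velar) → [ŋ]

[ikuŋk+uŋgan]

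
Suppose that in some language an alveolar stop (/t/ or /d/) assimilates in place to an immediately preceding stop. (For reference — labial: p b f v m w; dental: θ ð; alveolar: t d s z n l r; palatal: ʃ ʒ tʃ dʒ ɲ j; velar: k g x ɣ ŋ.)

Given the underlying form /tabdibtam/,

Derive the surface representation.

[tabbibpam]

/d/ after /b/ (labial) → [b]
/t/ after /b/ (labial) → [p]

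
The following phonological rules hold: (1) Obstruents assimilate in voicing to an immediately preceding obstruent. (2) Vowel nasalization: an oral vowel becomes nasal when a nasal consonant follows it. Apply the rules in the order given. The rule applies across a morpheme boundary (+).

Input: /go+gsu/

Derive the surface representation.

[go+gzu]

Rule 1: /s/ after /g/ (voiced) → [z]
After rule 1: go+gzu
Rule 2: no segment meets the rule's conditions; no change.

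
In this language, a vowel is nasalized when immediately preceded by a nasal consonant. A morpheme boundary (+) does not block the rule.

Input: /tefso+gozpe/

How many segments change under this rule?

No segment meets the rule's conditions.

0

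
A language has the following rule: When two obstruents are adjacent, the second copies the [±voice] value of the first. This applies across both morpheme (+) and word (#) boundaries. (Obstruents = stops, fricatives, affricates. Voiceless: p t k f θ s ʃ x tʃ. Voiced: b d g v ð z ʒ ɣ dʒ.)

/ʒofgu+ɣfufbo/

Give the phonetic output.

/g/ after /f/ (voiceless) → [k]
/f/ after /ɣ/ (voiced) → [v]
/b/ after /f/ (voiceless) → [p]

[ʒofku+ɣvufpo]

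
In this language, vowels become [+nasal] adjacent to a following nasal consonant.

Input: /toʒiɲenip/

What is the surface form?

/i/ before nasal /ɲ/ → [ĩ]
/e/ before nasal /n/ → [ẽ]

[toʒĩɲẽnip]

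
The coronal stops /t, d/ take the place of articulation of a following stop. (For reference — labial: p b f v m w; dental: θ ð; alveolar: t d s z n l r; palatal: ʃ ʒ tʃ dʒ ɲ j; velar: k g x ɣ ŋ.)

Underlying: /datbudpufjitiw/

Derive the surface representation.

[dapbubpufjitiw]

/t/ before /b/ (labial) → [p]
/d/ before /p/ (labial) → [b]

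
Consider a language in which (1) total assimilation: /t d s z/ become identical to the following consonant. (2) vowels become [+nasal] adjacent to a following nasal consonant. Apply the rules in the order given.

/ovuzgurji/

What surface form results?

Rule 1: /z/ before /g/ → [g] (total assimilation)
After rule 1: ovuggurji
Rule 2: no segment meets the rule's conditions; no change.

[ovuggurji]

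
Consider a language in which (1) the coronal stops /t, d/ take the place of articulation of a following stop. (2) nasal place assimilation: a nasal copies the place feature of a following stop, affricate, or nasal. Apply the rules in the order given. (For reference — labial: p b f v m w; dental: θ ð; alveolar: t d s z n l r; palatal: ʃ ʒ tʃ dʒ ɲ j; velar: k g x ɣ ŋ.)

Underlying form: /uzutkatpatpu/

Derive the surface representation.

Rule 1: /t/ before /k/ (velar) → [k]
Rule 1: /t/ before /p/ (labial) → [p]
Rule 1: /t/ before /p/ (labial) → [p]
After rule 1: uzukkappappu
Rule 2: no segment meets the rule's conditions; no change.

[uzukkappappu]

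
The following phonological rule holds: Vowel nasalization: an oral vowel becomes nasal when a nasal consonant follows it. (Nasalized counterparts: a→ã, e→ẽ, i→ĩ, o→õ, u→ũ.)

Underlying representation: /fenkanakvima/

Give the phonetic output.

/e/ before nasal /n/ → [ẽ]
/a/ before nasal /n/ → [ã]
/i/ before nasal /m/ → [ĩ]

[fẽnkãnakvĩma]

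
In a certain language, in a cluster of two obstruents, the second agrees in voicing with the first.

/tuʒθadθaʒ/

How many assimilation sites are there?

2

/θ/ after /ʒ/ (voiced) → [ð]
/θ/ after /d/ (voiced) → [ð]
2 segments change.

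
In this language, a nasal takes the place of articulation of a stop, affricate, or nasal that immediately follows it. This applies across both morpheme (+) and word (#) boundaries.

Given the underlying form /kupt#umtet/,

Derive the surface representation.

/m/ before /t/ (alveolar) → [n]

[kupt#untet]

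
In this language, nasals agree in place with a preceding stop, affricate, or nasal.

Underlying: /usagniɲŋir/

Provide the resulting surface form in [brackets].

[usagŋiɲɲir]

/n/ after /g/ (velar) → [ŋ]
/ŋ/ after /ɲ/ (palatal) → [ɲ]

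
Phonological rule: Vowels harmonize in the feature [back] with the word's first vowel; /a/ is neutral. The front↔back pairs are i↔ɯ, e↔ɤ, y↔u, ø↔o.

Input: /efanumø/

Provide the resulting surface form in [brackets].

/u/ harmonizes with /e/ ([-back]) → [y]

[efanymø]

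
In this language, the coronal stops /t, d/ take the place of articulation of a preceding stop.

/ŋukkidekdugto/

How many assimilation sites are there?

2

/d/ after /k/ (velar) → [g]
/t/ after /g/ (velar) → [k]
2 segments change.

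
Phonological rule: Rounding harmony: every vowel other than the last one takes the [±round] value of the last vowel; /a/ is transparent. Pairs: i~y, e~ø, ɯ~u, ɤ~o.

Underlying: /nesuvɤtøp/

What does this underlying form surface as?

/e/ harmonizes with /ø/ ([+round]) → [ø]
/ɤ/ harmonizes with /ø/ ([+round]) → [o]

[nøsuvotøp]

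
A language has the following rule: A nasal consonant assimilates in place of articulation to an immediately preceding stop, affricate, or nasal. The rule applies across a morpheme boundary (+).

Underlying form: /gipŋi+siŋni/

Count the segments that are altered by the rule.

2

/ŋ/ after /p/ (labial) → [m]
/n/ after /ŋ/ (velar) → [ŋ]
2 segments change.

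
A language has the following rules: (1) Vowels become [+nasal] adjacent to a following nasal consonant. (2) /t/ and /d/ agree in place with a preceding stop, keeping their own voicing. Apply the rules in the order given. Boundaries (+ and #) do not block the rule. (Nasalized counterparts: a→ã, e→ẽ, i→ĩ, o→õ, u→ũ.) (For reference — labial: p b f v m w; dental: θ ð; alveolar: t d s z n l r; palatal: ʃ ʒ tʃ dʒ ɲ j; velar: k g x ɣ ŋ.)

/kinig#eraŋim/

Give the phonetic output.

Rule 1: /i/ before nasal /n/ → [ĩ]
Rule 1: /a/ before nasal /ŋ/ → [ã]
Rule 1: /i/ before nasal /m/ → [ĩ]
After rule 1: kĩnig#erãŋĩm
Rule 2: no segment meets the rule's conditions; no change.

[kĩnig#erãŋĩm]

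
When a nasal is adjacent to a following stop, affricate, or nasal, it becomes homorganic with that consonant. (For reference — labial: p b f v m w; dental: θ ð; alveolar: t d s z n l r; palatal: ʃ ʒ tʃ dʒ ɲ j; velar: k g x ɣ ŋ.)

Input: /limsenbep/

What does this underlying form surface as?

/n/ before /b/ (labial) → [m]

[limsembep]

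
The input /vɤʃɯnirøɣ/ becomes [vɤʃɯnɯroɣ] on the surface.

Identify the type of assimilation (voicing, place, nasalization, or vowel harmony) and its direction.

vowel harmony, progressive

/i/→[ɯ] /ø/→[o].
Vowels agree with the first vowel, so the harmony is progressive.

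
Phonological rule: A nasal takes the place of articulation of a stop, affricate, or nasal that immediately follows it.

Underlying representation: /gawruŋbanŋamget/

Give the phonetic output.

/ŋ/ before /b/ (labial) → [m]
/n/ before /ŋ/ (velar) → [ŋ]
/m/ before /g/ (velar) → [ŋ]

[gawrumbaŋŋaŋget]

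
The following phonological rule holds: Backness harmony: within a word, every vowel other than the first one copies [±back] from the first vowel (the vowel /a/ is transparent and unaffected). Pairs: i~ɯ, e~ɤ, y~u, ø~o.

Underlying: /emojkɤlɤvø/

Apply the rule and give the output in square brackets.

/o/ harmonizes with /e/ ([-back]) → [ø]
/ɤ/ harmonizes with /e/ ([-back]) → [e]
/ɤ/ harmonizes with /e/ ([-back]) → [e]

[emøjkelevø]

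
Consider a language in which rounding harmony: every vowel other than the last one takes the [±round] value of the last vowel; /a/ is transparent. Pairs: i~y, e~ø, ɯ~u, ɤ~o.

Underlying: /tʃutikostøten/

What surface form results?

/u/ harmonizes with /e/ ([-round]) → [ɯ]
/o/ harmonizes with /e/ ([-round]) → [ɤ]
/ø/ harmonizes with /e/ ([-round]) → [e]

[tʃɯtikɤsteten]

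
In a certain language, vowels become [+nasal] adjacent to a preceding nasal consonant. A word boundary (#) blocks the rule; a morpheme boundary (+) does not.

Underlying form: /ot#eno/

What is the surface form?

/o/ after nasal /n/ → [õ]

[ot#enõ]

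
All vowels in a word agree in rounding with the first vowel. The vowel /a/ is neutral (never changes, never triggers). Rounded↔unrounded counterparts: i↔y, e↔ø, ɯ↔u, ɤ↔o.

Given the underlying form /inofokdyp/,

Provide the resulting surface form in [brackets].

[inɤfɤkdip]

/o/ harmonizes with /i/ ([-round]) → [ɤ]
/o/ harmonizes with /i/ ([-round]) → [ɤ]
/y/ harmonizes with /i/ ([-round]) → [i]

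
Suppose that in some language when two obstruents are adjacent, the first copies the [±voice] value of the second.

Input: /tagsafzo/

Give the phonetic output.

/g/ before /s/ (voiceless) → [k]
/f/ before /z/ (voiced) → [v]

[taksavzo]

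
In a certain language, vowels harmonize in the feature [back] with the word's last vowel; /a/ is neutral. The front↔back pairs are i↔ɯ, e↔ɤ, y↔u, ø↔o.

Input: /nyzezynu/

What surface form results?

[nuzɤzunu]

/y/ harmonizes with /u/ ([+back]) → [u]
/e/ harmonizes with /u/ ([+back]) → [ɤ]
/y/ harmonizes with /u/ ([+back]) → [u]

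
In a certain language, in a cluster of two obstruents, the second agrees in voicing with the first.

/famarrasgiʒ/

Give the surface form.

[famarraskiʒ]

/g/ after /s/ (voiceless) → [k]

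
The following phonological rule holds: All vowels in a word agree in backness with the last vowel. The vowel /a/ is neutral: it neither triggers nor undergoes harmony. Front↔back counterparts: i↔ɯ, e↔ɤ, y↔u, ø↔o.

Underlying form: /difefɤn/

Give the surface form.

[dɯfɤfɤn]

/i/ harmonizes with /ɤ/ ([+back]) → [ɯ]
/e/ harmonizes with /ɤ/ ([+back]) → [ɤ]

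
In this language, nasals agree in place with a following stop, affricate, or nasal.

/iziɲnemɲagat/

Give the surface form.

/ɲ/ before /n/ (alveolar) → [n]
/m/ before /ɲ/ (palatal) → [ɲ]

[izinneɲɲagat]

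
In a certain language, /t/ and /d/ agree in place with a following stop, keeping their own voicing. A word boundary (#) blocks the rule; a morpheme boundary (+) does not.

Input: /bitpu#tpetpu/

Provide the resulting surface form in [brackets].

/t/ before /p/ (labial) → [p]
/t/ before /p/ (labial) → [p]
/t/ before /p/ (labial) → [p]

[bippu#ppeppu]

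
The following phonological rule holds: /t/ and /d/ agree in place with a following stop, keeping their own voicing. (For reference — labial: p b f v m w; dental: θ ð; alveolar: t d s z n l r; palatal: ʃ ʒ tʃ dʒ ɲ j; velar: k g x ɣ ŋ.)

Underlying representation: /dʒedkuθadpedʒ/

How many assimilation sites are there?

/d/ before /k/ (velar) → [g]
/d/ before /p/ (labial) → [b]
2 segments change.

2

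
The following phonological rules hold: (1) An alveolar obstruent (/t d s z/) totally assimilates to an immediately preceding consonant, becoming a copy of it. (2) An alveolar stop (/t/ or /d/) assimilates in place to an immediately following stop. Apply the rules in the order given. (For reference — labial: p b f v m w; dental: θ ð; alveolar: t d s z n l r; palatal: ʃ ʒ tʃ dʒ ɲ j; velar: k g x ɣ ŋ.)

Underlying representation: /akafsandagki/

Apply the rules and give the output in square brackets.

[akaffannagki]

Rule 1: /s/ after /f/ → [f] (total assimilation)
Rule 1: /d/ after /n/ → [n] (total assimilation)
After rule 1: akaffannagki
Rule 2: no segment meets the rule's conditions; no change.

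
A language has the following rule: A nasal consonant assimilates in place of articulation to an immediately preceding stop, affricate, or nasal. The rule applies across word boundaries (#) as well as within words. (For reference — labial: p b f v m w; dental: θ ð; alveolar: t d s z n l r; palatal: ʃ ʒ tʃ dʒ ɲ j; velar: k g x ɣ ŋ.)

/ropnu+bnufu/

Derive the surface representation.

/n/ after /p/ (labial) → [m]
/n/ after /b/ (labial) → [m]

[ropmu+bmufu]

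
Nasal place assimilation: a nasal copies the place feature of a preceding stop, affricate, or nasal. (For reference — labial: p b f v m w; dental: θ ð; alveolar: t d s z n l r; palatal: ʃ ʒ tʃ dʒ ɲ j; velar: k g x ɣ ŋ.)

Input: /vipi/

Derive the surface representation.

[vipi]

no segment meets the rule's conditions; no change.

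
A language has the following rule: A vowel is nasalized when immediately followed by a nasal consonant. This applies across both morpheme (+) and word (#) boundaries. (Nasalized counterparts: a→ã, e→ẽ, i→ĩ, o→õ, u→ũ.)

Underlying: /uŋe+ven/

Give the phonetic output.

/u/ before nasal /ŋ/ → [ũ]
/e/ before nasal /n/ → [ẽ]

[ũŋe+vẽn]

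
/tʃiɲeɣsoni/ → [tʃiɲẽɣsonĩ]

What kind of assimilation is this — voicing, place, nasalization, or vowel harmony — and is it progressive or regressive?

nasalization, progressive

/e/→[ẽ] /i/→[ĩ].
Each target copies a feature from the preceding segment, so the direction is progressive.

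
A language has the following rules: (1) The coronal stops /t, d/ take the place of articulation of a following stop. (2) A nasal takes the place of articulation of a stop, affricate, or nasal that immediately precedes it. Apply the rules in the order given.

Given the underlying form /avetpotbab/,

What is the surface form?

Rule 1: /t/ before /p/ (labial) → [p]
Rule 1: /t/ before /b/ (labial) → [p]
After rule 1: aveppopbab
Rule 2: no segment meets the rule's conditions; no change.

[aveppopbab]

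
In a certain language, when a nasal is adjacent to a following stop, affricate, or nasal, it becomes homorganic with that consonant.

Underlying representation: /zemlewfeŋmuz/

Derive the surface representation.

/ŋ/ before /m/ (labial) → [m]

[zemlewfemmuz]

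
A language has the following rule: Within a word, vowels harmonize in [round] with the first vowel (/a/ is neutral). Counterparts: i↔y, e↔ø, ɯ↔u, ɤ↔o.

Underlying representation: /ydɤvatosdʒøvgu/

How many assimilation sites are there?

1

/ɤ/ harmonizes with /y/ ([+round]) → [o]
1 segment changes.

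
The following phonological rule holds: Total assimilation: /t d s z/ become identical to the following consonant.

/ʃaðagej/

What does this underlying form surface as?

[ʃaðagej]

no segment meets the rule's conditions; no change.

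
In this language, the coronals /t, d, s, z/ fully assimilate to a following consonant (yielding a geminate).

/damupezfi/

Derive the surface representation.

[damupeffi]

/z/ before /f/ → [f] (total assimilation)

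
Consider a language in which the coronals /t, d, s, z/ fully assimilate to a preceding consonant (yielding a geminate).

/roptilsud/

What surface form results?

/t/ after /p/ → [p] (total assimilation)
/s/ after /l/ → [l] (total assimilation)

[roppillud]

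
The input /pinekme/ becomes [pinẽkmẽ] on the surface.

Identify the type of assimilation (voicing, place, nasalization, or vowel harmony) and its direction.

nasalization, progressive

/e/→[ẽ] /e/→[ẽ].
Each target copies a feature from the preceding segment, so the direction is progressive.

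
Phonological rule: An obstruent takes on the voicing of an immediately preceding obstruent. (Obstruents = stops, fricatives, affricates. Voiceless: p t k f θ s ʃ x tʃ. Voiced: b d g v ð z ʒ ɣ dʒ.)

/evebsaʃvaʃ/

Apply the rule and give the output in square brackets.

[evebzaʃfaʃ]

/s/ after /b/ (voiced) → [z]
/v/ after /ʃ/ (voiceless) → [f]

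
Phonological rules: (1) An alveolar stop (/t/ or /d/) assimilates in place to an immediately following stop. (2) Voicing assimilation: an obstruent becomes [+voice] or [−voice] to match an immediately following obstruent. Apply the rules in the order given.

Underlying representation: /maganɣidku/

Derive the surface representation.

Rule 1: /d/ before /k/ (velar) → [g]
After rule 1: maganɣigku
Rule 2: /g/ before /k/ (voiceless) → [k]

[maganɣikku]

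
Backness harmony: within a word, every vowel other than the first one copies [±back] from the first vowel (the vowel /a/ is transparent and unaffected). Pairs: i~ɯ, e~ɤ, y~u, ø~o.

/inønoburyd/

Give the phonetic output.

[inønøbyryd]

/o/ harmonizes with /i/ ([-back]) → [ø]
/u/ harmonizes with /i/ ([-back]) → [y]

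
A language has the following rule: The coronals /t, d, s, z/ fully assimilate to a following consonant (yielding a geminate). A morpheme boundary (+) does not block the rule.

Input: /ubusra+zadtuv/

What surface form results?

[uburra+zattuv]

/s/ before /r/ → [r] (total assimilation)
/d/ before /t/ → [t] (total assimilation)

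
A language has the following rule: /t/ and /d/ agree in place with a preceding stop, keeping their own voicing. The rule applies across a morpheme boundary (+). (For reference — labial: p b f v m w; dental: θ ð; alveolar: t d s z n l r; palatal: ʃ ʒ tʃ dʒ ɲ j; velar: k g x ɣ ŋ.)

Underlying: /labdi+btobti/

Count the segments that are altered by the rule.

3

/d/ after /b/ (labial) → [b]
/t/ after /b/ (labial) → [p]
/t/ after /b/ (labial) → [p]
3 segments change.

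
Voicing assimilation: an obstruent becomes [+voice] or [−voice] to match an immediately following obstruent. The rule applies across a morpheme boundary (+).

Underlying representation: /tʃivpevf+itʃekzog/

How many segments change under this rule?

3

/v/ before /p/ (voiceless) → [f]
/v/ before /f/ (voiceless) → [f]
/k/ before /z/ (voiced) → [g]
3 segments change.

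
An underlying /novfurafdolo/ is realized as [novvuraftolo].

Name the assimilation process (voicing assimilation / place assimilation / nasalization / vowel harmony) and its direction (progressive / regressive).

/f/→[v] /d/→[t].
Each target copies a feature from the preceding segment, so the direction is progressive.

voicing assimilation, progressive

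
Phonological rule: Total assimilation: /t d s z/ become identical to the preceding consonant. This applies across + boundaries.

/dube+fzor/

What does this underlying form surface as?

[dube+ffor]

/z/ after /f/ → [f] (total assimilation)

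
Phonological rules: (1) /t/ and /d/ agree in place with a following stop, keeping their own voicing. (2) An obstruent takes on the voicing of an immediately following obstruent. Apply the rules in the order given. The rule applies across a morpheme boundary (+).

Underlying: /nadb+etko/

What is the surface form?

Rule 1: /d/ before /b/ (labial) → [b]
Rule 1: /t/ before /k/ (velar) → [k]
After rule 1: nabb+ekko
Rule 2: no segment meets the rule's conditions; no change.

[nabb+ekko]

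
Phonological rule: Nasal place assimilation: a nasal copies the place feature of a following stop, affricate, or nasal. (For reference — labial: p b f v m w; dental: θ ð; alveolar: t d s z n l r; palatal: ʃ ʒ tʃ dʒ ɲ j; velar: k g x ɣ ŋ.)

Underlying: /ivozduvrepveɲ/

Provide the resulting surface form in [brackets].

[ivozduvrepveɲ]

no segment meets the rule's conditions; no change.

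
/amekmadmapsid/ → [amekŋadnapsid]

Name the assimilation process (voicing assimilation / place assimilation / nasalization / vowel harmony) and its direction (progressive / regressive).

/m/→[ŋ] /m/→[n].
Each target copies a feature from the preceding segment, so the direction is progressive.

place assimilation, progressive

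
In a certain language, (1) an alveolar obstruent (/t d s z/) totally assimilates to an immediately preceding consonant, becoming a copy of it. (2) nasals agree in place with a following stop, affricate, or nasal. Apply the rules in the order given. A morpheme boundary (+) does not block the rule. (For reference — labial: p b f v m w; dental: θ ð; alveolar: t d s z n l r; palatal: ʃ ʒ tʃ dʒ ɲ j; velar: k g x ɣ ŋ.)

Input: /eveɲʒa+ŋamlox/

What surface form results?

Rule 1: no segment meets the rule's conditions; no change.
After rule 1: eveɲʒa+ŋamlox
Rule 2: no segment meets the rule's conditions; no change.

[eveɲʒa+ŋamlox]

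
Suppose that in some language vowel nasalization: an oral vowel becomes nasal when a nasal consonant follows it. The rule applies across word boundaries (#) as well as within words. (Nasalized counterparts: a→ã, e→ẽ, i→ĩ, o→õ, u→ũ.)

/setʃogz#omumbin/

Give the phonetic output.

/o/ before nasal /m/ → [õ]
/u/ before nasal /m/ → [ũ]
/i/ before nasal /n/ → [ĩ]

[setʃogz#õmũmbĩn]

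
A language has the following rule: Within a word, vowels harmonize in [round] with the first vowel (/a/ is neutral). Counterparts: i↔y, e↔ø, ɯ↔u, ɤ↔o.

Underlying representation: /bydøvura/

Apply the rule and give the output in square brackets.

[bydøvura]

no segment meets the rule's conditions; no change.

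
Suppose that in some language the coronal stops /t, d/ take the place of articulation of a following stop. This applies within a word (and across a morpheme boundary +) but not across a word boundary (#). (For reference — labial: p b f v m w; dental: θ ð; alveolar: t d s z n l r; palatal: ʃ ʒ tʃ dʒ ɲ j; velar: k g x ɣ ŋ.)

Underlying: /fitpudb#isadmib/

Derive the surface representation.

/t/ before /p/ (labial) → [p]
/d/ before /b/ (labial) → [b]

[fippubb#isadmib]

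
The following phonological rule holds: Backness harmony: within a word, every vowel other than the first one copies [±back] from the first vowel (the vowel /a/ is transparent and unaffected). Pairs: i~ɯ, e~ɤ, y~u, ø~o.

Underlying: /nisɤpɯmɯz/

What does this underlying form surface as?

/ɤ/ harmonizes with /i/ ([-back]) → [e]
/ɯ/ harmonizes with /i/ ([-back]) → [i]
/ɯ/ harmonizes with /i/ ([-back]) → [i]

[nisepimiz]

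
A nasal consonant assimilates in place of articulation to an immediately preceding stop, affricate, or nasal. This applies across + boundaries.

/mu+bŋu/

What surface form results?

[mu+bmu]

/ŋ/ after /b/ (labial) → [m]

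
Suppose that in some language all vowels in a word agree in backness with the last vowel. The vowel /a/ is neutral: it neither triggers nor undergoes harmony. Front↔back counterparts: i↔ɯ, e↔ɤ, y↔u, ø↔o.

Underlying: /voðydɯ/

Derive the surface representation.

[voðudɯ]

/y/ harmonizes with /ɯ/ ([+back]) → [u]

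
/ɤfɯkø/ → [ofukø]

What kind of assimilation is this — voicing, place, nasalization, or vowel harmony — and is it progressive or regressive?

vowel harmony, regressive

/ɤ/→[o] /ɯ/→[u].
Vowels agree with the last vowel, so the harmony is regressive.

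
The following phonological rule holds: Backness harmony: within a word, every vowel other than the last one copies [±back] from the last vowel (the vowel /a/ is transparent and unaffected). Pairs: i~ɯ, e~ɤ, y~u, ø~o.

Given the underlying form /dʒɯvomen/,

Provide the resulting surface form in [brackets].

/ɯ/ harmonizes with /e/ ([-back]) → [i]
/o/ harmonizes with /e/ ([-back]) → [ø]

[dʒivømen]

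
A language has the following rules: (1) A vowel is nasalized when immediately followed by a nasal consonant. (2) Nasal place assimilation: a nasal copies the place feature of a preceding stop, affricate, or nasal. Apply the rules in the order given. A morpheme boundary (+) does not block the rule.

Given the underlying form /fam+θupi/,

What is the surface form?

[fãm+θupi]

Rule 1: /a/ before nasal /m/ → [ã]
After rule 1: fãm+θupi
Rule 2: no segment meets the rule's conditions; no change.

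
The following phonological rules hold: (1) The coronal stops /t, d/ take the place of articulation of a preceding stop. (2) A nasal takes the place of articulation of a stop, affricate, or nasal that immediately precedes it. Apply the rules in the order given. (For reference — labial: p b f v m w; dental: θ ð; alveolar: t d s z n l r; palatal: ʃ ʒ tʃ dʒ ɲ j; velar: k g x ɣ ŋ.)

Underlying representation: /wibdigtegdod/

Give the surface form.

Rule 1: /d/ after /b/ (labial) → [b]
Rule 1: /t/ after /g/ (velar) → [k]
Rule 1: /d/ after /g/ (velar) → [g]
After rule 1: wibbigkeggod
Rule 2: no segment meets the rule's conditions; no change.

[wibbigkeggod]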